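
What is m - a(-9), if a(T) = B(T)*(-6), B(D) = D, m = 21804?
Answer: 21750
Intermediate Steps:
a(T) = -6*T (a(T) = T*(-6) = -6*T)
m - a(-9) = 21804 - (-6)*(-9) = 21804 - 1*54 = 21804 - 54 = 21750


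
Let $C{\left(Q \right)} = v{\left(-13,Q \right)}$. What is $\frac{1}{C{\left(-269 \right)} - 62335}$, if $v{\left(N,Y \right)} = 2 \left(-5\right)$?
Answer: $- \frac{1}{62345} \approx -1.604 \cdot 10^{-5}$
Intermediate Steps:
$v{\left(N,Y \right)} = -10$
$C{\left(Q \right)} = -10$
$\frac{1}{C{\left(-269 \right)} - 62335} = \frac{1}{-10 - 62335} = \frac{1}{-62345} = - \frac{1}{62345}$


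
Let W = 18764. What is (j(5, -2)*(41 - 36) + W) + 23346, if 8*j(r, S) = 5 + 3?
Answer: 42115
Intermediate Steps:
j(r, S) = 1 (j(r, S) = (5 + 3)/8 = (⅛)*8 = 1)
(j(5, -2)*(41 - 36) + W) + 23346 = (1*(41 - 36) + 18764) + 23346 = (1*5 + 18764) + 23346 = (5 + 18764) + 23346 = 18769 + 23346 = 42115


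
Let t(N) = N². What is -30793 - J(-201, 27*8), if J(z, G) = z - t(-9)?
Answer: -30511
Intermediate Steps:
J(z, G) = -81 + z (J(z, G) = z - 1*(-9)² = z - 1*81 = z - 81 = -81 + z)
-30793 - J(-201, 27*8) = -30793 - (-81 - 201) = -30793 - 1*(-282) = -30793 + 282 = -30511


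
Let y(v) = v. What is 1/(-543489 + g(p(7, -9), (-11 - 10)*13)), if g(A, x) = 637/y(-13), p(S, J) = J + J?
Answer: -1/543538 ≈ -1.8398e-6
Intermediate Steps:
p(S, J) = 2*J
g(A, x) = -49 (g(A, x) = 637/(-13) = 637*(-1/13) = -49)
1/(-543489 + g(p(7, -9), (-11 - 10)*13)) = 1/(-543489 - 49) = 1/(-543538) = -1/543538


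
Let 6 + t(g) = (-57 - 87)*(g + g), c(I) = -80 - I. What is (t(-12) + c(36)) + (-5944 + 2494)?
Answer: -116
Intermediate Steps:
t(g) = -6 - 288*g (t(g) = -6 + (-57 - 87)*(g + g) = -6 - 288*g)
(t(-12) + c(36)) + (-5944 + 2494) = ((-6 - 288*(-12)) + (-80 - 1*36)) + (-5944 + 2494) = ((-6 + 3456) + (-80 - 36)) - 3450 = (3450 - 116) - 3450 = 3334 - 3450 = -116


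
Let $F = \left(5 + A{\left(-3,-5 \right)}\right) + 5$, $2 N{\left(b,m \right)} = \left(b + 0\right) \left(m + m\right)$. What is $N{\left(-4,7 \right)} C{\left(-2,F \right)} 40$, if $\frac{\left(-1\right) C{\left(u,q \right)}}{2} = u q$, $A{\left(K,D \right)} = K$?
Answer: $-31360$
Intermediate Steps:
$N{\left(b,m \right)} = b m$ ($N{\left(b,m \right)} = \frac{\left(b + 0\right) \left(m + m\right)}{2} = \frac{b 2 m}{2} = \frac{2 b m}{2} = b m$)
$F = 7$ ($F = \left(5 - 3\right) + 5 = 2 + 5 = 7$)
$C{\left(u,q \right)} = - 2 q u$ ($C{\left(u,q \right)} = - 2 u q = - 2 q u$)
$N{\left(-4,7 \right)} C{\left(-2,F \right)} 40 = \left(-4\right) 7 \left(\left(-2\right) 7 \left(-2\right)\right) 40 = \left(-28\right) 28 \cdot 40 = \left(-784\right) 40 = -31360$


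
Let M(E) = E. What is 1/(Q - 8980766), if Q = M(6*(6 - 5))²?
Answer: -1/8980730 ≈ -1.1135e-7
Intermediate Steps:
Q = 36 (Q = (6*(6 - 5))² = (6*1)² = 6² = 36)
1/(Q - 8980766) = 1/(36 - 8980766) = 1/(-8980730) = -1/8980730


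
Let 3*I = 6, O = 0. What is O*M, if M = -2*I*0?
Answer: 0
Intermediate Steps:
I = 2 (I = (⅓)*6 = 2)
M = 0 (M = -2*2*0 = -4*0 = 0)
O*M = 0*0 = 0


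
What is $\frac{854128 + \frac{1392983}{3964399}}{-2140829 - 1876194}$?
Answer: $- \frac{3386105582055}{15925081964177} \approx -0.21263$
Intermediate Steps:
$\frac{854128 + \frac{1392983}{3964399}}{-2140829 - 1876194} = \frac{854128 + 1392983 \cdot \frac{1}{3964399}}{-4017023} = \left(854128 + \frac{1392983}{3964399}\right) \left(- \frac{1}{4017023}\right) = \frac{3386105582055}{3964399} \left(- \frac{1}{4017023}\right) = - \frac{3386105582055}{15925081964177}$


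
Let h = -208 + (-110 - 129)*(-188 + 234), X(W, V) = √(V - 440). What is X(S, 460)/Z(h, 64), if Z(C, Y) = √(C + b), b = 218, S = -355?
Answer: -I*√13730/2746 ≈ -0.042671*I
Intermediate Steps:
X(W, V) = √(-440 + V)
h = -11202 (h = -208 - 239*46 = -208 - 10994 = -11202)
Z(C, Y) = √(218 + C) (Z(C, Y) = √(C + 218) = √(218 + C))
X(S, 460)/Z(h, 64) = √(-440 + 460)/(√(218 - 11202)) = √20/(√(-10984)) = (2*√5)/((2*I*√2746)) = (2*√5)*(-I*√2746/5492) = -I*√13730/2746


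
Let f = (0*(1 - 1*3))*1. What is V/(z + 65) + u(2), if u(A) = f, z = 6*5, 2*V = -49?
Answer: -49/190 ≈ -0.25789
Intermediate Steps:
V = -49/2 (V = (½)*(-49) = -49/2 ≈ -24.500)
z = 30
f = 0 (f = (0*(1 - 3))*1 = (0*(-2))*1 = 0*1 = 0)
u(A) = 0
V/(z + 65) + u(2) = -49/2/(30 + 65) + 0 = -49/2/95 + 0 = (1/95)*(-49/2) + 0 = -49/190 + 0 = -49/190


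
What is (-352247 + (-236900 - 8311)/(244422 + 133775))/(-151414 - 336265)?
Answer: 133219003870/184438734763 ≈ 0.72229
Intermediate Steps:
(-352247 + (-236900 - 8311)/(244422 + 133775))/(-151414 - 336265) = (-352247 - 245211/378197)/(-487679) = (-352247 - 245211*1/378197)*(-1/487679) = (-352247 - 245211/378197)*(-1/487679) = -133219003870/378197*(-1/487679) = 133219003870/184438734763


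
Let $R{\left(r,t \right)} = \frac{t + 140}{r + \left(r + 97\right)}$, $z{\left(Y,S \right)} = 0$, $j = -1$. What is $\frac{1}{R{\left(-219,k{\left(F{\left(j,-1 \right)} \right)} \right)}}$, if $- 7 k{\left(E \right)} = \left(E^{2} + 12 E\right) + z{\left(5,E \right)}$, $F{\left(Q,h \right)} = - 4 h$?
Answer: $- \frac{2387}{916} \approx -2.6059$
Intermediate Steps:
$k{\left(E \right)} = - \frac{12 E}{7} - \frac{E^{2}}{7}$ ($k{\left(E \right)} = - \frac{\left(E^{2} + 12 E\right) + 0}{7} = - \frac{E^{2} + 12 E}{7} = - \frac{12 E}{7} - \frac{E^{2}}{7}$)
$R{\left(r,t \right)} = \frac{140 + t}{97 + 2 r}$ ($R{\left(r,t \right)} = \frac{140 + t}{r + \left(97 + r\right)} = \frac{140 + t}{97 + 2 r}$)
$\frac{1}{R{\left(-219,k{\left(F{\left(j,-1 \right)} \right)} \right)}} = \frac{1}{\frac{1}{97 + 2 \left(-219\right)} \left(140 + \frac{\left(-4\right) \left(-1\right) \left(-12 - \left(-4\right) \left(-1\right)\right)}{7}\right)} = \frac{1}{\frac{1}{97 - 438} \left(140 + \frac{1}{7} \cdot 4 \left(-12 - 4\right)\right)} = \frac{1}{\frac{1}{-341} \left(140 + \frac{1}{7} \cdot 4 \left(-12 - 4\right)\right)} = \frac{1}{\left(- \frac{1}{341}\right) \left(140 + \frac{1}{7} \cdot 4 \left(-16\right)\right)} = \frac{1}{\left(- \frac{1}{341}\right) \left(140 - \frac{64}{7}\right)} = \frac{1}{\left(- \frac{1}{341}\right) \frac{916}{7}} = \frac{1}{- \frac{916}{2387}} = - \frac{2387}{916}$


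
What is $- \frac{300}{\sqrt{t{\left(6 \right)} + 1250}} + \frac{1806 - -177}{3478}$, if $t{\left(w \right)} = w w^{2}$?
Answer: $\frac{1983}{3478} - \frac{150 \sqrt{1466}}{733} \approx -7.2651$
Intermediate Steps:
$t{\left(w \right)} = w^{3}$
$- \frac{300}{\sqrt{t{\left(6 \right)} + 1250}} + \frac{1806 - -177}{3478} = - \frac{300}{\sqrt{6^{3} + 1250}} + \frac{1806 - -177}{3478} = - \frac{300}{\sqrt{216 + 1250}} + \left(1806 + 177\right) \frac{1}{3478} = - \frac{300}{\sqrt{1466}} + 1983 \cdot \frac{1}{3478} = - 300 \frac{\sqrt{1466}}{1466} + \frac{1983}{3478} = - \frac{150 \sqrt{1466}}{733} + \frac{1983}{3478} = \frac{1983}{3478} - \frac{150 \sqrt{1466}}{733}$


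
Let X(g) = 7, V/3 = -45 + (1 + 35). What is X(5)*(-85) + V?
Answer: -622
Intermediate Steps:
V = -27 (V = 3*(-45 + (1 + 35)) = 3*(-45 + 36) = 3*(-9) = -27)
X(5)*(-85) + V = 7*(-85) - 27 = -595 - 27 = -622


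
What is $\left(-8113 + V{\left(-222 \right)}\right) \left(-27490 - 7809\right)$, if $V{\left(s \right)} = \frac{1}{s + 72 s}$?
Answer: $\frac{4641087069421}{16206} \approx 2.8638 \cdot 10^{8}$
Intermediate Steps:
$V{\left(s \right)} = \frac{1}{73 s}$
$\left(-8113 + V{\left(-222 \right)}\right) \left(-27490 - 7809\right) = \left(-8113 + \frac{1}{73 \left(-222\right)}\right) \left(-27490 - 7809\right) = \left(-8113 + \frac{1}{73} \left(- \frac{1}{222}\right)\right) \left(-35299\right) = \left(-8113 - \frac{1}{16206}\right) \left(-35299\right) = \left(- \frac{131479279}{16206}\right) \left(-35299\right) = \frac{4641087069421}{16206}$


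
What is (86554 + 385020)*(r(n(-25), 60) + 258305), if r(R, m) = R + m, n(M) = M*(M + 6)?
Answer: 122062214160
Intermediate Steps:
n(M) = M*(6 + M)
(86554 + 385020)*(r(n(-25), 60) + 258305) = (86554 + 385020)*((-25*(6 - 25) + 60) + 258305) = 471574*((-25*(-19) + 60) + 258305) = 471574*((475 + 60) + 258305) = 471574*(535 + 258305) = 471574*258840 = 122062214160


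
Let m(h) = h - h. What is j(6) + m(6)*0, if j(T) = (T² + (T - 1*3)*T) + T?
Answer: 60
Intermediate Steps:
m(h) = 0
j(T) = T + T² + T*(-3 + T) (j(T) = (T² + (T - 3)*T) + T = (T² + (-3 + T)*T) + T = (T² + T*(-3 + T)) + T = T + T² + T*(-3 + T))
j(6) + m(6)*0 = 2*6*(-1 + 6) + 0*0 = 2*6*5 + 0 = 60 + 0 = 60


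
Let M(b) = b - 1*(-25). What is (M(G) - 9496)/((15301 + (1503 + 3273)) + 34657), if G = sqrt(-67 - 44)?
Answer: -9471/54734 + I*sqrt(111)/54734 ≈ -0.17304 + 0.00019249*I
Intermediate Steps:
G = I*sqrt(111) (G = sqrt(-111) = I*sqrt(111) ≈ 10.536*I)
M(b) = 25 + b (M(b) = b + 25 = 25 + b)
(M(G) - 9496)/((15301 + (1503 + 3273)) + 34657) = ((25 + I*sqrt(111)) - 9496)/((15301 + (1503 + 3273)) + 34657) = (-9471 + I*sqrt(111))/((15301 + 4776) + 34657) = (-9471 + I*sqrt(111))/(20077 + 34657) = (-9471 + I*sqrt(111))/54734 = (-9471 + I*sqrt(111))*(1/54734) = -9471/54734 + I*sqrt(111)/54734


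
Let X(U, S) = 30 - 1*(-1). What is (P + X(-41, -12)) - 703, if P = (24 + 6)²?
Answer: 228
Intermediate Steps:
X(U, S) = 31 (X(U, S) = 30 + 1 = 31)
P = 900 (P = 30² = 900)
(P + X(-41, -12)) - 703 = (900 + 31) - 703 = 931 - 703 = 228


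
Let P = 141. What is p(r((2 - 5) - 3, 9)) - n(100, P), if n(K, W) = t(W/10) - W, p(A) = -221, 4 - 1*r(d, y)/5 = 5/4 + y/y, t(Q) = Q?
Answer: -941/10 ≈ -94.100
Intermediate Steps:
r(d, y) = 35/4 (r(d, y) = 20 - 5*(5/4 + y/y) = 20 - 5*(5*(1/4) + 1) = 20 - 5*(5/4 + 1) = 20 - 5*9/4 = 20 - 45/4 = 35/4)
n(K, W) = -9*W/10 (n(K, W) = W/10 - W = -9*W/10)
p(r((2 - 5) - 3, 9)) - n(100, P) = -221 - (-9)*141/10 = -221 - 1*(-1269/10) = -221 + 1269/10 = -941/10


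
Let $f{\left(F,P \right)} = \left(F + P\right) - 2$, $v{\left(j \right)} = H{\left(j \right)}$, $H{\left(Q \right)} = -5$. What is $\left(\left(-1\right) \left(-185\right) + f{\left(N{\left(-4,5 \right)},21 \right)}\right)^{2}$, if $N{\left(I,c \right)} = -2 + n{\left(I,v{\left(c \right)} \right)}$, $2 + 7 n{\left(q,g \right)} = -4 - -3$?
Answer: $\frac{1990921}{49} \approx 40631.0$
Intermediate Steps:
$v{\left(j \right)} = -5$
$n{\left(q,g \right)} = - \frac{3}{7}$ ($n{\left(q,g \right)} = - \frac{2}{7} + \frac{-4 - -3}{7} = - \frac{2}{7} + \frac{-4 + 3}{7} = - \frac{2}{7} + \frac{1}{7} \left(-1\right) = - \frac{2}{7} - \frac{1}{7} = - \frac{3}{7}$)
$N{\left(I,c \right)} = - \frac{17}{7}$ ($N{\left(I,c \right)} = -2 - \frac{3}{7} = - \frac{17}{7}$)
$f{\left(F,P \right)} = -2 + F + P$
$\left(\left(-1\right) \left(-185\right) + f{\left(N{\left(-4,5 \right)},21 \right)}\right)^{2} = \left(\left(-1\right) \left(-185\right) - - \frac{116}{7}\right)^{2} = \left(185 + \frac{116}{7}\right)^{2} = \left(\frac{1411}{7}\right)^{2} = \frac{1990921}{49}$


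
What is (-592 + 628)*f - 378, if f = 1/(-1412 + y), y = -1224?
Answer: -249111/659 ≈ -378.01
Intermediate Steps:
f = -1/2636 (f = 1/(-1412 - 1224) = 1/(-2636) = -1/2636 ≈ -0.00037936)
(-592 + 628)*f - 378 = (-592 + 628)*(-1/2636) - 378 = 36*(-1/2636) - 378 = -9/659 - 378 = -249111/659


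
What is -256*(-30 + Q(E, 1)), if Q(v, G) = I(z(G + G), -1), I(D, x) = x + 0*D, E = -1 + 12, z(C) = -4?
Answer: 7936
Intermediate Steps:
E = 11
I(D, x) = x (I(D, x) = x + 0 = x)
Q(v, G) = -1
-256*(-30 + Q(E, 1)) = -256*(-30 - 1) = -256*(-31) = 7936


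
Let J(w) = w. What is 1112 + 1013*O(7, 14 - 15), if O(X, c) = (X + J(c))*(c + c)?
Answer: -11044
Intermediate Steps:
O(X, c) = 2*c*(X + c) (O(X, c) = (X + c)*(c + c) = (X + c)*(2*c) = 2*c*(X + c))
1112 + 1013*O(7, 14 - 15) = 1112 + 1013*(2*(14 - 15)*(7 + (14 - 15))) = 1112 + 1013*(2*(-1)*(7 - 1)) = 1112 + 1013*(2*(-1)*6) = 1112 + 1013*(-12) = 1112 - 12156 = -11044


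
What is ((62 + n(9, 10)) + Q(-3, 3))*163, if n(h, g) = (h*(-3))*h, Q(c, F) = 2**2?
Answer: -28851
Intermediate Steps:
Q(c, F) = 4
n(h, g) = -3*h**2 (n(h, g) = (-3*h)*h = -3*h**2)
((62 + n(9, 10)) + Q(-3, 3))*163 = ((62 - 3*9**2) + 4)*163 = ((62 - 3*81) + 4)*163 = ((62 - 243) + 4)*163 = (-181 + 4)*163 = -177*163 = -28851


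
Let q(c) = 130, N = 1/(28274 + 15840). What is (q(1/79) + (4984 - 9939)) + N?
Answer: -212850049/44114 ≈ -4825.0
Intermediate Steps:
N = 1/44114 ≈ 2.2669e-5
(q(1/79) + (4984 - 9939)) + N = (130 + (4984 - 9939)) + 1/44114 = (130 - 4955) + 1/44114 = -4825 + 1/44114 = -212850049/44114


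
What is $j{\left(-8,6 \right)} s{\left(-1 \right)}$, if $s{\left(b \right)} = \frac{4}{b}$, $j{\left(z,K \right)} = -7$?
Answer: $28$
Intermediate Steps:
$j{\left(-8,6 \right)} s{\left(-1 \right)} = - 7 \frac{4}{-1} = - 7 \cdot 4 \left(-1\right) = \left(-7\right) \left(-4\right) = 28$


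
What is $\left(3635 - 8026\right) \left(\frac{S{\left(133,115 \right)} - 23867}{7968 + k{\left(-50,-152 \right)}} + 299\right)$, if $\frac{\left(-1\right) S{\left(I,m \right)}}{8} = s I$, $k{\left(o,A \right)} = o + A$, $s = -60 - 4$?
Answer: $- \frac{10390260833}{7766} \approx -1.3379 \cdot 10^{6}$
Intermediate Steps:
$s = -64$ ($s = -60 - 4 = -64$)
$k{\left(o,A \right)} = A + o$
$S{\left(I,m \right)} = 512 I$ ($S{\left(I,m \right)} = - 8 \left(- 64 I\right) = 512 I$)
$\left(3635 - 8026\right) \left(\frac{S{\left(133,115 \right)} - 23867}{7968 + k{\left(-50,-152 \right)}} + 299\right) = \left(3635 - 8026\right) \left(\frac{512 \cdot 133 - 23867}{7968 - 202} + 299\right) = - 4391 \left(\frac{68096 - 23867}{7968 - 202} + 299\right) = - 4391 \left(\frac{44229}{7766} + 299\right) = \left(-4391\right) \frac{2366263}{7766} = - \frac{10390260833}{7766}$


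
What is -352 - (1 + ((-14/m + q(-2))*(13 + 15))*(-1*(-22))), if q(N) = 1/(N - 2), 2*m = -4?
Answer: -4511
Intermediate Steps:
m = -2 (m = (½)*(-4) = -2)
q(N) = 1/(-2 + N)
-352 - (1 + ((-14/m + q(-2))*(13 + 15))*(-1*(-22))) = -352 - (1 + ((-14/(-2) + 1/(-2 - 2))*(13 + 15))*(-1*(-22))) = -352 - (1 + ((-14*(-½) + 1/(-4))*28)*22) = -352 - (1 + ((7 - ¼)*28)*22) = -352 - (1 + ((27/4)*28)*22) = -352 - (1 + 189*22) = -352 - (1 + 4158) = -352 - 1*4159 = -352 - 4159 = -4511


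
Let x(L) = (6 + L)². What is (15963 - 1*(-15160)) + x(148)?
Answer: 54839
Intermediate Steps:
(15963 - 1*(-15160)) + x(148) = (15963 - 1*(-15160)) + (6 + 148)² = (15963 + 15160) + 154² = 31123 + 23716 = 54839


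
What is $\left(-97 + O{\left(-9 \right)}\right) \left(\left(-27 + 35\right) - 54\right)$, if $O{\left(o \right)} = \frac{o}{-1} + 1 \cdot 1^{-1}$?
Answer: $4002$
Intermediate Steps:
$O{\left(o \right)} = 1 - o$ ($O{\left(o \right)} = o \left(-1\right) + 1 \cdot 1 = - o + 1 = 1 - o$)
$\left(-97 + O{\left(-9 \right)}\right) \left(\left(-27 + 35\right) - 54\right) = \left(-97 + \left(1 - -9\right)\right) \left(\left(-27 + 35\right) - 54\right) = \left(-97 + \left(1 + 9\right)\right) \left(8 - 54\right) = \left(-97 + 10\right) \left(-46\right) = \left(-87\right) \left(-46\right) = 4002$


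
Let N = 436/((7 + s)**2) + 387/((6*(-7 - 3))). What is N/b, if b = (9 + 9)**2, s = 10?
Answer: -28561/1872720 ≈ -0.015251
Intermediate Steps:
b = 324 (b = 18**2 = 324)
N = -28561/5780 (N = 436/((7 + 10)**2) + 387/((6*(-7 - 3))) = 436/(17**2) + 387/((6*(-10))) = 436/289 + 387/(-60) = 436*(1/289) + 387*(-1/60) = 436/289 - 129/20 = -28561/5780 ≈ -4.9413)
N/b = -28561/5780/324 = -28561/5780*1/324 = -28561/1872720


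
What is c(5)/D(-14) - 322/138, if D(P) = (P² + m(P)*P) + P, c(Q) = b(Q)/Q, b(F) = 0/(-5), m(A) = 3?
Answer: -7/3 ≈ -2.3333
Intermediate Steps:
b(F) = 0 (b(F) = 0*(-⅕) = 0)
c(Q) = 0 (c(Q) = 0/Q = 0)
D(P) = P² + 4*P (D(P) = (P² + 3*P) + P = P² + 4*P)
c(5)/D(-14) - 322/138 = 0/((-14*(4 - 14))) - 322/138 = 0/((-14*(-10))) - 322*1/138 = 0/140 - 7/3 = 0*(1/140) - 7/3 = 0 - 7/3 = -7/3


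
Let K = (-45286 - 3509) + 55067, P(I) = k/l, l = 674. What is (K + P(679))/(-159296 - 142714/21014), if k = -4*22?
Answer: -22207805340/564068722573 ≈ -0.039371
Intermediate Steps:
k = -88
P(I) = -44/337 (P(I) = -88/674 = -88*1/674 = -44/337)
K = 6272 (K = -48795 + 55067 = 6272)
(K + P(679))/(-159296 - 142714/21014) = (6272 - 44/337)/(-159296 - 142714/21014) = 2113620/(337*(-159296 - 142714*1/21014)) = 2113620/(337*(-159296 - 71357/10507)) = 2113620/(337*(-1673794429/10507)) = (2113620/337)*(-10507/1673794429) = -22207805340/564068722573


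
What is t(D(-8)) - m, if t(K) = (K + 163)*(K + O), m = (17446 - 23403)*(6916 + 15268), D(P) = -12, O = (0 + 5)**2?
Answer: 132152051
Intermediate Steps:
O = 25 (O = 5**2 = 25)
m = -132150088 (m = -5957*22184 = -132150088)
t(K) = (25 + K)*(163 + K) (t(K) = (K + 163)*(K + 25) = (163 + K)*(25 + K) = (25 + K)*(163 + K))
t(D(-8)) - m = (4075 + (-12)**2 + 188*(-12)) - 1*(-132150088) = (4075 + 144 - 2256) + 132150088 = 1963 + 132150088 = 132152051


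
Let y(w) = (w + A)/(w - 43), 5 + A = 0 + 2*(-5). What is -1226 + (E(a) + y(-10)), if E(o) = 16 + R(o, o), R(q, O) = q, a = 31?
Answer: -62462/53 ≈ -1178.5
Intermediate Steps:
E(o) = 16 + o
A = -15 (A = -5 + (0 + 2*(-5)) = -5 + (0 - 10) = -5 - 10 = -15)
y(w) = (-15 + w)/(-43 + w) (y(w) = (w - 15)/(w - 43) = (-15 + w)/(-43 + w))
-1226 + (E(a) + y(-10)) = -1226 + ((16 + 31) + (-15 - 10)/(-43 - 10)) = -1226 + (47 - 25/(-53)) = -1226 + (47 - 1/53*(-25)) = -1226 + (47 + 25/53) = -1226 + 2516/53 = -62462/53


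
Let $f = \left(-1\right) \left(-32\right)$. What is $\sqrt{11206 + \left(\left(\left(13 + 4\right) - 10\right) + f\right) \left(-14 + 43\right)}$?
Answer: $13 \sqrt{73} \approx 111.07$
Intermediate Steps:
$f = 32$
$\sqrt{11206 + \left(\left(\left(13 + 4\right) - 10\right) + f\right) \left(-14 + 43\right)} = \sqrt{11206 + \left(\left(\left(13 + 4\right) - 10\right) + 32\right) \left(-14 + 43\right)} = \sqrt{11206 + \left(\left(17 - 10\right) + 32\right) 29} = \sqrt{11206 + \left(7 + 32\right) 29} = \sqrt{11206 + 39 \cdot 29} = \sqrt{11206 + 1131} = \sqrt{12337} = 13 \sqrt{73}$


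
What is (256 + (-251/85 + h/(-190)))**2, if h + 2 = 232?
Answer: 165417904656/2608225 ≈ 63422.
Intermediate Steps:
h = 230 (h = -2 + 232 = 230)
(256 + (-251/85 + h/(-190)))**2 = (256 + (-251/85 + 230/(-190)))**2 = (256 + (-251*1/85 + 230*(-1/190)))**2 = (256 + (-251/85 - 23/19))**2 = (256 - 6724/1615)**2 = (406716/1615)**2 = 165417904656/2608225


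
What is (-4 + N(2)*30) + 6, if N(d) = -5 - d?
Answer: -208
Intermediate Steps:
(-4 + N(2)*30) + 6 = (-4 + (-5 - 1*2)*30) + 6 = (-4 + (-5 - 2)*30) + 6 = (-4 - 7*30) + 6 = (-4 - 210) + 6 = -214 + 6 = -208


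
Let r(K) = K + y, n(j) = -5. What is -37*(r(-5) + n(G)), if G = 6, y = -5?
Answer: 555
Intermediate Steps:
r(K) = -5 + K (r(K) = K - 5 = -5 + K)
-37*(r(-5) + n(G)) = -37*((-5 - 5) - 5) = -37*(-10 - 5) = -37*(-15) = -1*(-555) = 555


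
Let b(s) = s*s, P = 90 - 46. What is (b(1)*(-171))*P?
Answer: -7524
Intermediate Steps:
P = 44
b(s) = s²
(b(1)*(-171))*P = (1²*(-171))*44 = (1*(-171))*44 = -171*44 = -7524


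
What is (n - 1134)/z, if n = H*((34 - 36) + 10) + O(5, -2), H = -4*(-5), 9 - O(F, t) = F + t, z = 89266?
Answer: -484/44633 ≈ -0.010844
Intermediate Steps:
O(F, t) = 9 - F - t (O(F, t) = 9 - (F + t) = 9 + (-F - t) = 9 - F - t)
H = 20
n = 166 (n = 20*((34 - 36) + 10) + (9 - 1*5 - 1*(-2)) = 20*(-2 + 10) + (9 - 5 + 2) = 20*8 + 6 = 160 + 6 = 166)
(n - 1134)/z = (166 - 1134)/89266 = -968*1/89266 = -484/44633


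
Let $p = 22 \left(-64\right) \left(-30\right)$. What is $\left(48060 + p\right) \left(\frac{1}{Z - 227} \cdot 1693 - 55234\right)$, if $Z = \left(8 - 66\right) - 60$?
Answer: $- \frac{114725686460}{23} \approx -4.9881 \cdot 10^{9}$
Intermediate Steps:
$Z = -118$ ($Z = -58 - 60 = -118$)
$p = 42240$ ($p = \left(-1408\right) \left(-30\right) = 42240$)
$\left(48060 + p\right) \left(\frac{1}{Z - 227} \cdot 1693 - 55234\right) = \left(48060 + 42240\right) \left(\frac{1}{-118 - 227} \cdot 1693 - 55234\right) = 90300 \left(\frac{1}{-345} \cdot 1693 - 55234\right) = 90300 \left(\left(- \frac{1}{345}\right) 1693 - 55234\right) = 90300 \left(- \frac{1693}{345} - 55234\right) = 90300 \left(- \frac{19057423}{345}\right) = - \frac{114725686460}{23}$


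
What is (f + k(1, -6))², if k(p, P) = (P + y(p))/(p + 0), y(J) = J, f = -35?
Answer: 1600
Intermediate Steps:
k(p, P) = (P + p)/p (k(p, P) = (P + p)/(p + 0) = (P + p)/p)
(f + k(1, -6))² = (-35 + (-6 + 1)/1)² = (-35 + 1*(-5))² = (-35 - 5)² = (-40)² = 1600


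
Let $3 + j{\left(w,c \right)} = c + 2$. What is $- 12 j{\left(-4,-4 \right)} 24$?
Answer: $1440$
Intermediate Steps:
$j{\left(w,c \right)} = -1 + c$ ($j{\left(w,c \right)} = -3 + \left(c + 2\right) = -3 + \left(2 + c\right) = -1 + c$)
$- 12 j{\left(-4,-4 \right)} 24 = - 12 \left(-1 - 4\right) 24 = \left(-12\right) \left(-5\right) 24 = 60 \cdot 24 = 1440$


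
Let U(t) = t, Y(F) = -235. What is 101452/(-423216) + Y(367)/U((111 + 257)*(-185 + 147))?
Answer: -82453063/369890784 ≈ -0.22291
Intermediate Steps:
101452/(-423216) + Y(367)/U((111 + 257)*(-185 + 147)) = 101452/(-423216) - 235*1/((-185 + 147)*(111 + 257)) = 101452*(-1/423216) - 235/(368*(-38)) = -25363/105804 - 235/(-13984) = -25363/105804 - 235*(-1/13984) = -25363/105804 + 235/13984 = -82453063/369890784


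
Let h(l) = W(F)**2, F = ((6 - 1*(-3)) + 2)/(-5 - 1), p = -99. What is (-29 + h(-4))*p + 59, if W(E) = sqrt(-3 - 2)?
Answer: 3425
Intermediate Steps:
F = -11/6 (F = ((6 + 3) + 2)/(-6) = (9 + 2)*(-1/6) = 11*(-1/6) = -11/6 ≈ -1.8333)
W(E) = I*sqrt(5) (W(E) = sqrt(-5) = I*sqrt(5))
h(l) = -5 (h(l) = (I*sqrt(5))**2 = -5)
(-29 + h(-4))*p + 59 = (-29 - 5)*(-99) + 59 = -34*(-99) + 59 = 3366 + 59 = 3425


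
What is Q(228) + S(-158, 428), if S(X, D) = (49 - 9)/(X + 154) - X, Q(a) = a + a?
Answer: 604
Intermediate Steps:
Q(a) = 2*a
S(X, D) = -X + 40/(154 + X) (S(X, D) = 40/(154 + X) - X = -X + 40/(154 + X))
Q(228) + S(-158, 428) = 2*228 + (40 - 1*(-158)² - 154*(-158))/(154 - 158) = 456 + (40 - 1*24964 + 24332)/(-4) = 456 - (40 - 24964 + 24332)/4 = 456 - ¼*(-592) = 456 + 148 = 604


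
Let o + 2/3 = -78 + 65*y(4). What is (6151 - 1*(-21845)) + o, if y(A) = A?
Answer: 84532/3 ≈ 28177.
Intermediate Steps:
o = 544/3 (o = -⅔ + (-78 + 65*4) = -⅔ + (-78 + 260) = -⅔ + 182 = 544/3 ≈ 181.33)
(6151 - 1*(-21845)) + o = (6151 - 1*(-21845)) + 544/3 = (6151 + 21845) + 544/3 = 27996 + 544/3 = 84532/3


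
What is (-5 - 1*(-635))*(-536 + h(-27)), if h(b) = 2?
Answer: -336420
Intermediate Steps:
(-5 - 1*(-635))*(-536 + h(-27)) = (-5 - 1*(-635))*(-536 + 2) = (-5 + 635)*(-534) = 630*(-534) = -336420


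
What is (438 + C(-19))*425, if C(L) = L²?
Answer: 339575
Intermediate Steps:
(438 + C(-19))*425 = (438 + (-19)²)*425 = (438 + 361)*425 = 799*425 = 339575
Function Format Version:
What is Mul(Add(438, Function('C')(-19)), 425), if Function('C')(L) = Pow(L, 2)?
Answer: 339575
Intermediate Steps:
Mul(Add(438, Function('C')(-19)), 425) = Mul(Add(438, Pow(-19, 2)), 425) = Mul(Add(438, 361), 425) = Mul(799, 425) = 339575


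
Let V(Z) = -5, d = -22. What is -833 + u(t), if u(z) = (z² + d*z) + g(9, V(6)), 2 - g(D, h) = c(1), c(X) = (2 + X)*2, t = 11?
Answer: -958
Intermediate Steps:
c(X) = 4 + 2*X
g(D, h) = -4 (g(D, h) = 2 - (4 + 2*1) = 2 - (4 + 2) = 2 - 1*6 = 2 - 6 = -4)
u(z) = -4 + z² - 22*z (u(z) = (z² - 22*z) - 4 = -4 + z² - 22*z)
-833 + u(t) = -833 + (-4 + 11² - 22*11) = -833 + (-4 + 121 - 242) = -833 - 125 = -958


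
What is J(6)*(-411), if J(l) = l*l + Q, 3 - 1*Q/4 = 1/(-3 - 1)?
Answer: -20139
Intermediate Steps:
Q = 13 (Q = 12 - 4/(-3 - 1) = 12 - 4/(-4) = 12 - 4*(-¼) = 12 + 1 = 13)
J(l) = 13 + l² (J(l) = l*l + 13 = l² + 13 = 13 + l²)
J(6)*(-411) = (13 + 6²)*(-411) = (13 + 36)*(-411) = 49*(-411) = -20139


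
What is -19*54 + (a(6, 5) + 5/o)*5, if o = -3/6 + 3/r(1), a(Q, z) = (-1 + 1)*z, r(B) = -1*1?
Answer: -7232/7 ≈ -1033.1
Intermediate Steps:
r(B) = -1
a(Q, z) = 0 (a(Q, z) = 0*z = 0)
o = -7/2 (o = -3/6 + 3/(-1) = -3*⅙ + 3*(-1) = -½ - 3 = -7/2 ≈ -3.5000)
-19*54 + (a(6, 5) + 5/o)*5 = -19*54 + (0 + 5/(-7/2))*5 = -1026 + (0 + 5*(-2/7))*5 = -1026 + (0 - 10/7)*5 = -1026 - 10/7*5 = -1026 - 50/7 = -7232/7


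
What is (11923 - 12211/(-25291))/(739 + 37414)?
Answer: 301556804/964927523 ≈ 0.31252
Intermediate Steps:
(11923 - 12211/(-25291))/(739 + 37414) = (11923 - 12211*(-1/25291))/38153 = (11923 + 12211/25291)*(1/38153) = (301556804/25291)*(1/38153) = 301556804/964927523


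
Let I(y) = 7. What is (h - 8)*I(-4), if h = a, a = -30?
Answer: -266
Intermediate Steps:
h = -30
(h - 8)*I(-4) = (-30 - 8)*7 = -38*7 = -266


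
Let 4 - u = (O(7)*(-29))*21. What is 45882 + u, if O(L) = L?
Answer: 50149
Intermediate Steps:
u = 4267 (u = 4 - 7*(-29)*21 = 4 - (-203)*21 = 4 - 1*(-4263) = 4 + 4263 = 4267)
45882 + u = 45882 + 4267 = 50149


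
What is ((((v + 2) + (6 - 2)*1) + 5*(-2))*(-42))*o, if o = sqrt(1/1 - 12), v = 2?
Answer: 84*I*sqrt(11) ≈ 278.6*I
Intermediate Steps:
o = I*sqrt(11) (o = sqrt(1 - 12) = sqrt(-11) = I*sqrt(11) ≈ 3.3166*I)
((((v + 2) + (6 - 2)*1) + 5*(-2))*(-42))*o = ((((2 + 2) + (6 - 2)*1) + 5*(-2))*(-42))*(I*sqrt(11)) = (((4 + 4*1) - 10)*(-42))*(I*sqrt(11)) = (((4 + 4) - 10)*(-42))*(I*sqrt(11)) = ((8 - 10)*(-42))*(I*sqrt(11)) = (-2*(-42))*(I*sqrt(11)) = 84*(I*sqrt(11)) = 84*I*sqrt(11)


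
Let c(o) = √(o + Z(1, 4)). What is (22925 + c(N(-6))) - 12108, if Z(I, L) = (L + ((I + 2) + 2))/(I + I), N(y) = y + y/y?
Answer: 10817 + I*√2/2 ≈ 10817.0 + 0.70711*I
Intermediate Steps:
N(y) = 1 + y (N(y) = y + 1 = 1 + y)
Z(I, L) = (4 + I + L)/(2*I) (Z(I, L) = (L + ((2 + I) + 2))/((2*I)) = (L + (4 + I))*(1/(2*I)) = (4 + I + L)*(1/(2*I)) = (4 + I + L)/(2*I))
c(o) = √(9/2 + o) (c(o) = √(o + (½)*(4 + 1 + 4)/1) = √(o + (½)*1*9) = √(o + 9/2) = √(9/2 + o))
(22925 + c(N(-6))) - 12108 = (22925 + √(18 + 4*(1 - 6))/2) - 12108 = (22925 + √(18 + 4*(-5))/2) - 12108 = (22925 + √(18 - 20)/2) - 12108 = (22925 + √(-2)/2) - 12108 = (22925 + (I*√2)/2) - 12108 = (22925 + I*√2/2) - 12108 = 10817 + I*√2/2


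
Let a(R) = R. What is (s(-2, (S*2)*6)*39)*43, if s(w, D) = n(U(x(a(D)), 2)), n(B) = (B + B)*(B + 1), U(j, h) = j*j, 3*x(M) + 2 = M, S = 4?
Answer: 5027087000/27 ≈ 1.8619e+8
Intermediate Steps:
x(M) = -⅔ + M/3
U(j, h) = j²
n(B) = 2*B*(1 + B) (n(B) = (2*B)*(1 + B) = 2*B*(1 + B))
s(w, D) = 2*(-⅔ + D/3)²*(1 + (-⅔ + D/3)²)
(s(-2, (S*2)*6)*39)*43 = ((2*(-2 + (4*2)*6)²*(9 + (-2 + (4*2)*6)²)/81)*39)*43 = ((2*(-2 + 8*6)²*(9 + (-2 + 8*6)²)/81)*39)*43 = ((2*(-2 + 48)²*(9 + (-2 + 48)²)/81)*39)*43 = (((2/81)*46²*(9 + 46²))*39)*43 = (((2/81)*2116*(9 + 2116))*39)*43 = (((2/81)*2116*2125)*39)*43 = ((8993000/81)*39)*43 = (116909000/27)*43 = 5027087000/27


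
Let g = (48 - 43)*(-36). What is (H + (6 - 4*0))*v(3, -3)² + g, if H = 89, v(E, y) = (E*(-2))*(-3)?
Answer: 30600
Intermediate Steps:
v(E, y) = 6*E (v(E, y) = -2*E*(-3) = 6*E)
g = -180 (g = 5*(-36) = -180)
(H + (6 - 4*0))*v(3, -3)² + g = (89 + (6 - 4*0))*(6*3)² - 180 = (89 + (6 + 0))*18² - 180 = (89 + 6)*324 - 180 = 95*324 - 180 = 30780 - 180 = 30600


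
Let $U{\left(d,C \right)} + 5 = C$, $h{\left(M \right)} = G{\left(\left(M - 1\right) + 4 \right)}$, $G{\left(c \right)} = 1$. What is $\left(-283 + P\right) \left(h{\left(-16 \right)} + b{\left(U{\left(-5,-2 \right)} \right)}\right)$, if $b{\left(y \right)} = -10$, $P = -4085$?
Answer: $39312$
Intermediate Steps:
$h{\left(M \right)} = 1$
$U{\left(d,C \right)} = -5 + C$
$\left(-283 + P\right) \left(h{\left(-16 \right)} + b{\left(U{\left(-5,-2 \right)} \right)}\right) = \left(-283 - 4085\right) \left(1 - 10\right) = \left(-4368\right) \left(-9\right) = 39312$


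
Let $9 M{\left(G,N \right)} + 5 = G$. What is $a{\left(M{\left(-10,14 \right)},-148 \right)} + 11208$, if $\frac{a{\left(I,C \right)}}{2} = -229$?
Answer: $10750$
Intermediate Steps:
$M{\left(G,N \right)} = - \frac{5}{9} + \frac{G}{9}$
$a{\left(I,C \right)} = -458$ ($a{\left(I,C \right)} = 2 \left(-229\right) = -458$)
$a{\left(M{\left(-10,14 \right)},-148 \right)} + 11208 = -458 + 11208 = 10750$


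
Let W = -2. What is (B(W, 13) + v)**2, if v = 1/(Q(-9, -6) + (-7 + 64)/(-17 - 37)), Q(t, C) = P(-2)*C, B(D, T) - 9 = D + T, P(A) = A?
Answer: 15665764/38809 ≈ 403.66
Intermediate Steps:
B(D, T) = 9 + D + T (B(D, T) = 9 + (D + T) = 9 + D + T)
Q(t, C) = -2*C
v = 18/197 (v = 1/(-2*(-6) + (-7 + 64)/(-17 - 37)) = 1/(12 + 57/(-54)) = 1/(12 + 57*(-1/54)) = 1/(12 - 19/18) = 1/(197/18) = 18/197 ≈ 0.091371)
(B(W, 13) + v)**2 = ((9 - 2 + 13) + 18/197)**2 = (20 + 18/197)**2 = (3958/197)**2 = 15665764/38809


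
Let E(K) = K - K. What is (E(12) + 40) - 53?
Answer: -13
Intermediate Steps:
E(K) = 0
(E(12) + 40) - 53 = (0 + 40) - 53 = 40 - 53 = -13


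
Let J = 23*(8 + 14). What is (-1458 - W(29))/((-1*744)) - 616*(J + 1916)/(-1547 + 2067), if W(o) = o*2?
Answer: -34663249/12090 ≈ -2867.1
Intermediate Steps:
J = 506 (J = 23*22 = 506)
W(o) = 2*o
(-1458 - W(29))/((-1*744)) - 616*(J + 1916)/(-1547 + 2067) = (-1458 - 2*29)/((-1*744)) - 616*(506 + 1916)/(-1547 + 2067) = (-1458 - 1*58)/(-744) - 616/(520/2422) = (-1458 - 58)*(-1/744) - 616/(520*(1/2422)) = -1516*(-1/744) - 616/260/1211 = 379/186 - 616*1211/260 = 379/186 - 186494/65 = -34663249/12090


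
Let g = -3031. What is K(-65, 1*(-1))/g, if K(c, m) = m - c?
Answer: -64/3031 ≈ -0.021115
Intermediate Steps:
K(-65, 1*(-1))/g = (1*(-1) - 1*(-65))/(-3031) = (-1 + 65)*(-1/3031) = 64*(-1/3031) = -64/3031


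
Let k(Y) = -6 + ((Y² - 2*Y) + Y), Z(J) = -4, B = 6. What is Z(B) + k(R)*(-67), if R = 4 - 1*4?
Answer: 398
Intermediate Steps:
R = 0 (R = 4 - 4 = 0)
k(Y) = -6 + Y² - Y (k(Y) = -6 + (Y² - Y) = -6 + Y² - Y)
Z(B) + k(R)*(-67) = -4 + (-6 + 0² - 1*0)*(-67) = -4 + (-6 + 0 + 0)*(-67) = -4 - 6*(-67) = -4 + 402 = 398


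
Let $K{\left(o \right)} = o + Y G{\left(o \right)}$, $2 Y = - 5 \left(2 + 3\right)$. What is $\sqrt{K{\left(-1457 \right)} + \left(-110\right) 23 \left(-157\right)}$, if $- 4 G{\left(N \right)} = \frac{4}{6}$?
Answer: $\frac{37 \sqrt{10407}}{6} \approx 629.09$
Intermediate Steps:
$Y = - \frac{25}{2}$ ($Y = \frac{\left(-5\right) \left(2 + 3\right)}{2} = \frac{\left(-5\right) 5}{2} = \frac{1}{2} \left(-25\right) = - \frac{25}{2} \approx -12.5$)
$G{\left(N \right)} = - \frac{1}{6}$ ($G{\left(N \right)} = - \frac{4 \cdot \frac{1}{6}}{4} = \left(- \frac{1}{4}\right) \frac{2}{3} = - \frac{1}{6}$)
$K{\left(o \right)} = \frac{25}{12} + o$ ($K{\left(o \right)} = o - - \frac{25}{12} = o + \frac{25}{12} = \frac{25}{12} + o$)
$\sqrt{K{\left(-1457 \right)} + \left(-110\right) 23 \left(-157\right)} = \sqrt{\left(\frac{25}{12} - 1457\right) + \left(-110\right) 23 \left(-157\right)} = \sqrt{- \frac{17459}{12} - -397210} = \sqrt{- \frac{17459}{12} + 397210} = \sqrt{\frac{4749061}{12}} = \frac{37 \sqrt{10407}}{6}$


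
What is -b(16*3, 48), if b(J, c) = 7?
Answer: -7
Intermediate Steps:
-b(16*3, 48) = -1*7 = -7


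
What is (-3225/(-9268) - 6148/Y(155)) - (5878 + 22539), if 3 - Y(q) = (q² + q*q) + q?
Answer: -906763453257/31909724 ≈ -28417.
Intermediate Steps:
Y(q) = 3 - q - 2*q² (Y(q) = 3 - ((q² + q*q) + q) = 3 - ((q² + q²) + q) = 3 - (2*q² + q) = 3 - (q + 2*q²) = 3 + (-q - 2*q²) = 3 - q - 2*q²)
(-3225/(-9268) - 6148/Y(155)) - (5878 + 22539) = (-3225/(-9268) - 6148/(3 - 1*155 - 2*155²)) - (5878 + 22539) = (-3225*(-1/9268) - 6148/(3 - 155 - 2*24025)) - 1*28417 = (3225/9268 - 6148/(3 - 155 - 48050)) - 28417 = (3225/9268 - 6148/(-48202)) - 28417 = (3225/9268 - 6148*(-1/48202)) - 28417 = (3225/9268 + 3074/24101) - 28417 = 15173651/31909724 - 28417 = -906763453257/31909724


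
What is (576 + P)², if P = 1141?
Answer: 2948089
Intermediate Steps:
(576 + P)² = (576 + 1141)² = 1717² = 2948089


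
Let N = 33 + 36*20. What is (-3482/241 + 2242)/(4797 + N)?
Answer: 53684/133755 ≈ 0.40136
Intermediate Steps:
N = 753 (N = 33 + 720 = 753)
(-3482/241 + 2242)/(4797 + N) = (-3482/241 + 2242)/(4797 + 753) = (-3482*1/241 + 2242)/5550 = (-3482/241 + 2242)*(1/5550) = (536840/241)*(1/5550) = 53684/133755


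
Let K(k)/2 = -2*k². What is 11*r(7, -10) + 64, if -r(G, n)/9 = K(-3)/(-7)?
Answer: -3116/7 ≈ -445.14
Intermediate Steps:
K(k) = -4*k² (K(k) = 2*(-2*k²) = -4*k²)
r(G, n) = -324/7 (r(G, n) = -9*(-4*(-3)²)/(-7) = -9*(-4*9)*(-1)/7 = -(-324)*(-1)/7 = -9*36/7 = -324/7)
11*r(7, -10) + 64 = 11*(-324/7) + 64 = -3564/7 + 64 = -3116/7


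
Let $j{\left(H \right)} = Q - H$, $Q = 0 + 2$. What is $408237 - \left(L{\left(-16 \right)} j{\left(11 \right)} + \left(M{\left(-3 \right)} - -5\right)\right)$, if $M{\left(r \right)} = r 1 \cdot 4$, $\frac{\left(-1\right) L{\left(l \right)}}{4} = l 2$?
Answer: $409396$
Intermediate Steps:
$L{\left(l \right)} = - 8 l$ ($L{\left(l \right)} = - 4 l 2 = - 4 \cdot 2 l = - 8 l$)
$Q = 2$
$M{\left(r \right)} = 4 r$ ($M{\left(r \right)} = r 4 = 4 r$)
$j{\left(H \right)} = 2 - H$
$408237 - \left(L{\left(-16 \right)} j{\left(11 \right)} + \left(M{\left(-3 \right)} - -5\right)\right) = 408237 - \left(\left(-8\right) \left(-16\right) \left(2 - 11\right) + \left(4 \left(-3\right) - -5\right)\right) = 408237 - \left(128 \left(2 - 11\right) + \left(-12 + 5\right)\right) = 408237 - \left(128 \left(-9\right) - 7\right) = 408237 - \left(-1152 - 7\right) = 408237 - -1159 = 408237 + 1159 = 409396$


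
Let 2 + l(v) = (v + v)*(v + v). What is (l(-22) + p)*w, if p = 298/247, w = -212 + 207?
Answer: -2389980/247 ≈ -9676.0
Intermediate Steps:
w = -5
l(v) = -2 + 4*v**2 (l(v) = -2 + (v + v)*(v + v) = -2 + (2*v)*(2*v) = -2 + 4*v**2)
p = 298/247 (p = 298*(1/247) = 298/247 ≈ 1.2065)
(l(-22) + p)*w = ((-2 + 4*(-22)**2) + 298/247)*(-5) = ((-2 + 4*484) + 298/247)*(-5) = ((-2 + 1936) + 298/247)*(-5) = (1934 + 298/247)*(-5) = (477996/247)*(-5) = -2389980/247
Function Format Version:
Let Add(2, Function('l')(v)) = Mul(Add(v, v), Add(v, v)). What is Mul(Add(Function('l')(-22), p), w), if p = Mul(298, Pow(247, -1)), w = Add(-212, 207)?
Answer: Rational(-2389980, 247) ≈ -9676.0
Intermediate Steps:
w = -5
Function('l')(v) = Add(-2, Mul(4, Pow(v, 2))) (Function('l')(v) = Add(-2, Mul(Add(v, v), Add(v, v))) = Add(-2, Mul(Mul(2, v), Mul(2, v))) = Add(-2, Mul(4, Pow(v, 2))))
p = Rational(298, 247) (p = Mul(298, Rational(1, 247)) = Rational(298, 247) ≈ 1.2065)
Mul(Add(Function('l')(-22), p), w) = Mul(Add(Add(-2, Mul(4, Pow(-22, 2))), Rational(298, 247)), -5) = Mul(Add(Add(-2, Mul(4, 484)), Rational(298, 247)), -5) = Mul(Add(Add(-2, 1936), Rational(298, 247)), -5) = Mul(Add(1934, Rational(298, 247)), -5) = Mul(Rational(477996, 247), -5) = Rational(-2389980, 247)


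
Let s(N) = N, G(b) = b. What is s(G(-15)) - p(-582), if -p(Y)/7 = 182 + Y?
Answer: -2815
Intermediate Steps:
p(Y) = -1274 - 7*Y (p(Y) = -7*(182 + Y) = -1274 - 7*Y)
s(G(-15)) - p(-582) = -15 - (-1274 - 7*(-582)) = -15 - (-1274 + 4074) = -15 - 1*2800 = -15 - 2800 = -2815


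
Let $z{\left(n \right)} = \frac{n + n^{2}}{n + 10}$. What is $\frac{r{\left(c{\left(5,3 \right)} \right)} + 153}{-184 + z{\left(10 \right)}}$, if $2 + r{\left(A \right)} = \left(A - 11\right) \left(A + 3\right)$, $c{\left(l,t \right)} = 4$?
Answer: $- \frac{4}{7} \approx -0.57143$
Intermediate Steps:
$z{\left(n \right)} = \frac{n + n^{2}}{10 + n}$
$r{\left(A \right)} = -2 + \left(-11 + A\right) \left(3 + A\right)$ ($r{\left(A \right)} = -2 + \left(A - 11\right) \left(A + 3\right) = -2 + \left(-11 + A\right) \left(3 + A\right)$)
$\frac{r{\left(c{\left(5,3 \right)} \right)} + 153}{-184 + z{\left(10 \right)}} = \frac{\left(-35 + 4^{2} - 32\right) + 153}{-184 + \frac{10 \left(1 + 10\right)}{10 + 10}} = \frac{\left(-35 + 16 - 32\right) + 153}{-184 + 10 \cdot \frac{1}{20} \cdot 11} = \frac{-51 + 153}{-184 + 10 \cdot \frac{1}{20} \cdot 11} = \frac{102}{-184 + \frac{11}{2}} = \frac{102}{- \frac{357}{2}} = 102 \left(- \frac{2}{357}\right) = - \frac{4}{7}$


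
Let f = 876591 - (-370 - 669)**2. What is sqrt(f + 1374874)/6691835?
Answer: 6*sqrt(32554)/6691835 ≈ 0.00016177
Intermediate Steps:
f = -202930 (f = 876591 - 1*(-1039)**2 = 876591 - 1*1079521 = 876591 - 1079521 = -202930)
sqrt(f + 1374874)/6691835 = sqrt(-202930 + 1374874)/6691835 = sqrt(1171944)*(1/6691835) = (6*sqrt(32554))*(1/6691835) = 6*sqrt(32554)/6691835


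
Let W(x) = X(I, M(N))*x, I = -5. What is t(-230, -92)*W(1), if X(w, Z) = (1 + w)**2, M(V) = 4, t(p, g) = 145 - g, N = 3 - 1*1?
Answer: 3792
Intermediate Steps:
N = 2 (N = 3 - 1 = 2)
W(x) = 16*x (W(x) = (1 - 5)**2*x = (-4)**2*x = 16*x)
t(-230, -92)*W(1) = (145 - 1*(-92))*(16*1) = (145 + 92)*16 = 237*16 = 3792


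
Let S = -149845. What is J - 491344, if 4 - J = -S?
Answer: -641185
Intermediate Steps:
J = -149841 (J = 4 - (-1)*(-149845) = 4 - 1*149845 = 4 - 149845 = -149841)
J - 491344 = -149841 - 491344 = -641185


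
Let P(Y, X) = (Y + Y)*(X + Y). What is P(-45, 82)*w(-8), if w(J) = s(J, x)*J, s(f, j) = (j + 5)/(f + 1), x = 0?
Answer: -133200/7 ≈ -19029.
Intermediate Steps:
s(f, j) = (5 + j)/(1 + f)
P(Y, X) = 2*Y*(X + Y) (P(Y, X) = (2*Y)*(X + Y) = 2*Y*(X + Y))
w(J) = 5*J/(1 + J) (w(J) = ((5 + 0)/(1 + J))*J = (5/(1 + J))*J = 5*J/(1 + J))
P(-45, 82)*w(-8) = (2*(-45)*(82 - 45))*(5*(-8)/(1 - 8)) = (2*(-45)*37)*(5*(-8)/(-7)) = -16650*(-8)*(-1)/7 = -3330*40/7 = -133200/7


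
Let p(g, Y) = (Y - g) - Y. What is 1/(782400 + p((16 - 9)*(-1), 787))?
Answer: 1/782407 ≈ 1.2781e-6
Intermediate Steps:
p(g, Y) = -g
1/(782400 + p((16 - 9)*(-1), 787)) = 1/(782400 - (16 - 9)*(-1)) = 1/(782400 - 7*(-1)) = 1/(782400 - 1*(-7)) = 1/(782400 + 7) = 1/782407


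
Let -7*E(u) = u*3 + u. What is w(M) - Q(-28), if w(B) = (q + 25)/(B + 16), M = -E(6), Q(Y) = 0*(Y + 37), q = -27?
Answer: -7/68 ≈ -0.10294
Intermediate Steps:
Q(Y) = 0 (Q(Y) = 0*(37 + Y) = 0)
E(u) = -4*u/7 (E(u) = -(u*3 + u)/7 = -(3*u + u)/7 = -4*u/7)
M = 24/7 (M = -(-4)*6/7 = -1*(-24/7) = 24/7 ≈ 3.4286)
w(B) = -2/(16 + B) (w(B) = (-27 + 25)/(B + 16) = -2/(16 + B))
w(M) - Q(-28) = -2/(16 + 24/7) - 1*0 = -2/136/7 + 0 = -2*7/136 + 0 = -7/68 + 0 = -7/68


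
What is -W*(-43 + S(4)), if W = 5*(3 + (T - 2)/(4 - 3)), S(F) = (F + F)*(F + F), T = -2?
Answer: 105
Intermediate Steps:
S(F) = 4*F² (S(F) = (2*F)*(2*F) = 4*F²)
W = -5 (W = 5*(3 + (-2 - 2)/(4 - 3)) = 5*(3 - 4/1) = 5*(3 - 4*1) = 5*(3 - 4) = 5*(-1) = -5)
-W*(-43 + S(4)) = -(-5)*(-43 + 4*4²) = -(-5)*(-43 + 4*16) = -(-5)*(-43 + 64) = -(-5)*21 = -1*(-105) = 105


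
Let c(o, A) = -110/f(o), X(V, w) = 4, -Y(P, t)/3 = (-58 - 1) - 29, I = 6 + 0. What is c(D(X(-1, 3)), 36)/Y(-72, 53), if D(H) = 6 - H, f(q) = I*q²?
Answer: -5/288 ≈ -0.017361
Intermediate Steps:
I = 6
Y(P, t) = 264 (Y(P, t) = -3*((-58 - 1) - 29) = -3*(-59 - 29) = -3*(-88) = 264)
f(q) = 6*q²
c(o, A) = -55/(3*o²) (c(o, A) = -110*1/(6*o²) = -55/(3*o²))
c(D(X(-1, 3)), 36)/Y(-72, 53) = -55/(3*(6 - 1*4)²)/264 = -55/(3*(6 - 4)²)*(1/264) = -55/3/2²*(1/264) = -55/3*¼*(1/264) = -55/12*1/264 = -5/288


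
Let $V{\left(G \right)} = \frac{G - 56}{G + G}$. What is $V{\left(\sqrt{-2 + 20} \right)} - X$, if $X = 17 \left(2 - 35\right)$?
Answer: $\frac{1123}{2} - \frac{14 \sqrt{2}}{3} \approx 554.9$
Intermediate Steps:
$V{\left(G \right)} = \frac{-56 + G}{2 G}$
$X = -561$ ($X = 17 \left(-33\right) = -561$)
$V{\left(\sqrt{-2 + 20} \right)} - X = \frac{-56 + \sqrt{-2 + 20}}{2 \sqrt{-2 + 20}} - -561 = \frac{-56 + \sqrt{18}}{2 \sqrt{18}} + 561 = \frac{-56 + 3 \sqrt{2}}{2 \cdot 3 \sqrt{2}} + 561 = \frac{\frac{\sqrt{2}}{6} \left(-56 + 3 \sqrt{2}\right)}{2} + 561 = \frac{\sqrt{2} \left(-56 + 3 \sqrt{2}\right)}{12} + 561 = 561 + \frac{\sqrt{2} \left(-56 + 3 \sqrt{2}\right)}{12}$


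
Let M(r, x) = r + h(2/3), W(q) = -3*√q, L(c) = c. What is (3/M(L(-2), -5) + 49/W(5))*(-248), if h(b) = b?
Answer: 558 + 12152*√5/15 ≈ 2369.5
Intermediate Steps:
M(r, x) = ⅔ + r (M(r, x) = r + 2/3 = r + 2*(⅓) = r + ⅔ = ⅔ + r)
(3/M(L(-2), -5) + 49/W(5))*(-248) = (3/(⅔ - 2) + 49/((-3*√5)))*(-248) = (3/(-4/3) + 49*(-√5/15))*(-248) = (3*(-¾) - 49*√5/15)*(-248) = (-9/4 - 49*√5/15)*(-248) = 558 + 12152*√5/15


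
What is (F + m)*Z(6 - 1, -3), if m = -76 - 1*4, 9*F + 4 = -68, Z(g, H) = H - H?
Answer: 0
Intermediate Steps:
Z(g, H) = 0
F = -8 (F = -4/9 + (⅑)*(-68) = -4/9 - 68/9 = -8)
m = -80 (m = -76 - 4 = -80)
(F + m)*Z(6 - 1, -3) = (-8 - 80)*0 = -88*0 = 0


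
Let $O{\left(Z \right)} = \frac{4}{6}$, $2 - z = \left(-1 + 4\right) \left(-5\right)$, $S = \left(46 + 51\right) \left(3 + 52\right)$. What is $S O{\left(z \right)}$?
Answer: $\frac{10670}{3} \approx 3556.7$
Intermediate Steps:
$S = 5335$ ($S = 97 \cdot 55 = 5335$)
$z = 17$ ($z = 2 - \left(-1 + 4\right) \left(-5\right) = 2 - 3 \left(-5\right) = 2 - -15 = 2 + 15 = 17$)
$O{\left(Z \right)} = \frac{2}{3}$ ($O{\left(Z \right)} = 4 \cdot \frac{1}{6} = \frac{2}{3}$)
$S O{\left(z \right)} = 5335 \cdot \frac{2}{3} = \frac{10670}{3}$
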